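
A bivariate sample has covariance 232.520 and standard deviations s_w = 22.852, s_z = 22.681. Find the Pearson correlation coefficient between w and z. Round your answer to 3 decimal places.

0.449

r = Cov(w,z) / (s_w · s_z) = 232.520 / (22.852 × 22.681)
  = 232.520 / 518.3062 ≈ 0.449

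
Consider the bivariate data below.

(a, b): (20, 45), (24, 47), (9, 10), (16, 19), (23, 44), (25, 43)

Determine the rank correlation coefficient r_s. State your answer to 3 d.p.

0.600

Rank a: 3, 5, 1, 2, 4, 6
Rank b: 5, 6, 1, 2, 4, 3
d = rank(a) − rank(b): -2, -1, 0, 0, 0, 3; Σd² = 14
ρ = 1 − 6Σd² / [n(n²−1)] = 1 − 6×14 / (6×35) = 1 − 84/210 ≈ 0.600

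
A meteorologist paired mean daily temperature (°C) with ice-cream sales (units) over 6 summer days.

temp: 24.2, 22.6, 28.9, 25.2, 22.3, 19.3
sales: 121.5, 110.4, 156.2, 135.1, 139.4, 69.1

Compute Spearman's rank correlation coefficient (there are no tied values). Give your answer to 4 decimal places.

0.6571

Rank temp: 4, 3, 6, 5, 2, 1
Rank sales: 3, 2, 6, 4, 5, 1
d = rank(temp) − rank(sales): 1, 1, 0, 1, -3, 0; Σd² = 12
ρ = 1 − 6Σd² / [n(n²−1)] = 1 − 6×12 / (6×35) = 1 − 72/210 ≈ 0.6571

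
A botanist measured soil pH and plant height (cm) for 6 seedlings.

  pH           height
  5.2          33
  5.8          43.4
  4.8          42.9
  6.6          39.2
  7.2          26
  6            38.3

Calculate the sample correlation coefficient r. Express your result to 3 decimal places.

-0.581

n = 6, Σx = 35.6, Σy = 222.8, Σx² = 215.12, Σy² = 8492.5, Σxy = 1304.96
nΣxy − ΣxΣy = 7829.76 − 7931.68 = -101.92
nΣx² − (Σx)² = 1290.72 − 1267.36 = 23.36; nΣy² − (Σy)² = 50955 − 49639.84 = 1315.16
r = -101.92 / √(23.36 × 1315.16) = -101.92 / 175.2773 ≈ -0.581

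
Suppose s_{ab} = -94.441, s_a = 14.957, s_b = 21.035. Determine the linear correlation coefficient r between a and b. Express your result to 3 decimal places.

-0.300

r = Cov(a,b) / (s_a · s_b) = -94.441 / (14.957 × 21.035)
  = -94.441 / 314.6205 ≈ -0.300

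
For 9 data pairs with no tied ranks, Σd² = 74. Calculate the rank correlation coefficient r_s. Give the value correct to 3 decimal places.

0.383

ρ = 1 − 6Σd² / [n(n²−1)] = 1 − 6×74 / (9×80)
  = 1 − 444/720 = 1 − 0.6167 ≈ 0.383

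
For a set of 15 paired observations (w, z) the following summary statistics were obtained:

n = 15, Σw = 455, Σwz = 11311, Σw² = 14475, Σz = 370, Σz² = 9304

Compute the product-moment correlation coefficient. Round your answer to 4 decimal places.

0.2537

r = (nΣwz − ΣwΣz) / √[(nΣw² − (Σw)²)(nΣz² − (Σz)²)]
Numerator: 15×11311 − 455×370 = 1315
Denominator: √[(217125 − 207025)(139560 − 136900)] = √[10100 × 2660] = 5183.2422
r = 1315 / 5183.2422 ≈ 0.2537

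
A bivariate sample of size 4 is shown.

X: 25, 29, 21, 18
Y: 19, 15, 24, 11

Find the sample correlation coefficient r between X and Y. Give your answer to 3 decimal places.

0.097

n = 4, ΣX = 93, ΣY = 69, ΣX² = 2231, ΣY² = 1283, ΣXY = 1612
nΣXY − ΣXΣY = 6448 − 6417 = 31
nΣX² − (ΣX)² = 8924 − 8649 = 275; nΣY² − (ΣY)² = 5132 − 4761 = 371
r = 31 / √(275 × 371) = 31 / 319.4135 ≈ 0.097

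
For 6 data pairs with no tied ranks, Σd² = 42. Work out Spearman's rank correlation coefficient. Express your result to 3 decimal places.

ρ = 1 − 6Σd² / [n(n²−1)] = 1 − 6×42 / (6×35)
  = 1 − 252/210 = 1 − 1.2000 ≈ -0.200

-0.200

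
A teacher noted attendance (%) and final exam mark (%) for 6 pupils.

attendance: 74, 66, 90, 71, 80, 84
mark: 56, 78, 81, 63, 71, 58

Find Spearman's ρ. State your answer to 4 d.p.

0.1429

Rank attendance: 3, 1, 6, 2, 4, 5
Rank mark: 1, 5, 6, 3, 4, 2
d = rank(attendance) − rank(mark): 2, -4, 0, -1, 0, 3; Σd² = 30
ρ = 1 − 6Σd² / [n(n²−1)] = 1 − 6×30 / (6×35) = 1 − 180/210 ≈ 0.1429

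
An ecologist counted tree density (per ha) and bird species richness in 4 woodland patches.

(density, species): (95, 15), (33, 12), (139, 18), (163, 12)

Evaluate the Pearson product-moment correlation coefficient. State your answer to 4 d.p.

0.3079

n = 4, Σx = 430, Σy = 57, Σx² = 56004, Σy² = 837, Σxy = 6279
nΣxy − ΣxΣy = 25116 − 24510 = 606
nΣx² − (Σx)² = 224016 − 184900 = 39116; nΣy² − (Σy)² = 3348 − 3249 = 99
r = 606 / √(39116 × 99) = 606 / 1967.8628 ≈ 0.3079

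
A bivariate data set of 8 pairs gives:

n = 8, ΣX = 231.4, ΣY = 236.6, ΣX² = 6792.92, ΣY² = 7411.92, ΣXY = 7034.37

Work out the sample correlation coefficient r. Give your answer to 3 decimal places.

r = (nΣXY − ΣXΣY) / √[(nΣX² − (ΣX)²)(nΣY² − (ΣY)²)]
Numerator: 8×7034.37 − 231.4×236.6 = 1525.72
Denominator: √[(54343.36 − 53545.96)(59295.36 − 55979.56)] = √[797.4 × 3315.8] = 1626.0439
r = 1525.72 / 1626.0439 ≈ 0.938

0.938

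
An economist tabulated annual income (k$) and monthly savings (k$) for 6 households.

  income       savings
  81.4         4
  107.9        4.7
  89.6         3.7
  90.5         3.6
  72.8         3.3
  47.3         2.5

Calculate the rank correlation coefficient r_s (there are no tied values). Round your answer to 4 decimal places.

0.7714

Rank income: 3, 6, 4, 5, 2, 1
Rank savings: 5, 6, 4, 3, 2, 1
d = rank(income) − rank(savings): -2, 0, 0, 2, 0, 0; Σd² = 8
ρ = 1 − 6Σd² / [n(n²−1)] = 1 − 6×8 / (6×35) = 1 − 48/210 ≈ 0.7714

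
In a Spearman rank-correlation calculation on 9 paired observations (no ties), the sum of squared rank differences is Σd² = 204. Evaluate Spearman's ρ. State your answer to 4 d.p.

-0.7000

ρ = 1 − 6Σd² / [n(n²−1)] = 1 − 6×204 / (9×80)
  = 1 − 1224/720 = 1 − 1.70000 ≈ -0.7000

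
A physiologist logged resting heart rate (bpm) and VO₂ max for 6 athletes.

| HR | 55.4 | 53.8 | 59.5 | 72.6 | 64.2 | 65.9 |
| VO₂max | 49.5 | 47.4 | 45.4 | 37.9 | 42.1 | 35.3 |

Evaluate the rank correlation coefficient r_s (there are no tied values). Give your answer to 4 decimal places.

-0.8857

Rank HR: 2, 1, 3, 6, 4, 5
Rank VO₂max: 6, 5, 4, 2, 3, 1
d = rank(HR) − rank(VO₂max): -4, -4, -1, 4, 1, 4; Σd² = 66
ρ = 1 − 6Σd² / [n(n²−1)] = 1 − 6×66 / (6×35) = 1 − 396/210 ≈ -0.8857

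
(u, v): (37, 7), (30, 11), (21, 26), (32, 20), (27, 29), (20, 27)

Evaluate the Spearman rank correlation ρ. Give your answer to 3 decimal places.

-0.771

Rank u: 6, 4, 2, 5, 3, 1
Rank v: 1, 2, 4, 3, 6, 5
d = rank(u) − rank(v): 5, 2, -2, 2, -3, -4; Σd² = 62
ρ = 1 − 6Σd² / [n(n²−1)] = 1 − 6×62 / (6×35) = 1 − 372/210 ≈ -0.771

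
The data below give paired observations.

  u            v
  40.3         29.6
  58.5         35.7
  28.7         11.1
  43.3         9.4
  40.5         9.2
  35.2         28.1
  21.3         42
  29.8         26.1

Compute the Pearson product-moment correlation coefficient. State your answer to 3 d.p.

n = 8, Σu = 297.6, Σv = 191.2, Σu² = 11965.94, Σv² = 5681.68, Σuv = 7041.02
nΣuv − ΣuΣv = 56328.16 − 56901.12 = -572.96
nΣu² − (Σu)² = 95727.52 − 88565.76 = 7161.76; nΣv² − (Σv)² = 45453.44 − 36557.44 = 8896
r = -572.96 / √(7161.76 × 8896) = -572.96 / 7981.9181 ≈ -0.072

-0.072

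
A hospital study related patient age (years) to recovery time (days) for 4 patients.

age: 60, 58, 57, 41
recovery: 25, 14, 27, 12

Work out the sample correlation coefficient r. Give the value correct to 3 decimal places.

0.657

n = 4, Σx = 216, Σy = 78, Σx² = 11894, Σy² = 1694, Σxy = 4343
nΣxy − ΣxΣy = 17372 − 16848 = 524
nΣx² − (Σx)² = 47576 − 46656 = 920; nΣy² − (Σy)² = 6776 − 6084 = 692
r = 524 / √(920 × 692) = 524 / 797.8972 ≈ 0.657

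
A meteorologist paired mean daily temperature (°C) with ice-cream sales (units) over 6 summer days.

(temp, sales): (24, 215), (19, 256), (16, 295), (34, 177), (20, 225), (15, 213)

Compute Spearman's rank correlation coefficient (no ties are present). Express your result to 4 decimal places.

Rank temp: 5, 3, 2, 6, 4, 1
Rank sales: 3, 5, 6, 1, 4, 2
d = rank(temp) − rank(sales): 2, -2, -4, 5, 0, -1; Σd² = 50
ρ = 1 − 6Σd² / [n(n²−1)] = 1 − 6×50 / (6×35) = 1 − 300/210 ≈ -0.4286

-0.4286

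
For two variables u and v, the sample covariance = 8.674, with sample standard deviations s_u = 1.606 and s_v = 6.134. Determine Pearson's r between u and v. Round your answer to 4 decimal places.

0.8805

r = Cov(u,v) / (s_u · s_v) = 8.674 / (1.606 × 6.134)
  = 8.674 / 9.8512 ≈ 0.8805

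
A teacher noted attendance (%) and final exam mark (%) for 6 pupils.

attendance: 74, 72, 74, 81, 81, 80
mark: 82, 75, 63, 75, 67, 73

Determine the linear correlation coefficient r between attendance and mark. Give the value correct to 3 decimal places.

-0.168

n = 6, Σx = 462, Σy = 435, Σx² = 35658, Σy² = 31761, Σxy = 33472
nΣxy − ΣxΣy = 200832 − 200970 = -138
nΣx² − (Σx)² = 213948 − 213444 = 504; nΣy² − (Σy)² = 190566 − 189225 = 1341
r = -138 / √(504 × 1341) = -138 / 822.1095 ≈ -0.168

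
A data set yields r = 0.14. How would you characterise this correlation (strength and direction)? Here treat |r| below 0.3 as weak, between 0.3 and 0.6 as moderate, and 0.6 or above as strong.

weak positive

r = 0.14 > 0 so the relationship is positive.
|r| = 0.14, which falls in the weak range.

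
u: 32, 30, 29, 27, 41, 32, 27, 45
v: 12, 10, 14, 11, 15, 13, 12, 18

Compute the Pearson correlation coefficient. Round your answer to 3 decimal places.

0.853

n = 8, Σu = 263, Σv = 105, Σu² = 8953, Σv² = 1423, Σuv = 3552
nΣuv − ΣuΣv = 28416 − 27615 = 801
nΣu² − (Σu)² = 71624 − 69169 = 2455; nΣv² − (Σv)² = 11384 − 11025 = 359
r = 801 / √(2455 × 359) = 801 / 938.7998 ≈ 0.853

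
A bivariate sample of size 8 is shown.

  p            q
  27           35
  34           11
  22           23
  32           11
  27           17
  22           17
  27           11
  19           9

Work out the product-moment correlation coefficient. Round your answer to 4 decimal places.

-0.1265

n = 8, Σp = 210, Σq = 134, Σp² = 5696, Σq² = 2776, Σpq = 3478
nΣpq − ΣpΣq = 27824 − 28140 = -316
nΣp² − (Σp)² = 45568 − 44100 = 1468; nΣq² − (Σq)² = 22208 − 17956 = 4252
r = -316 / √(1468 × 4252) = -316 / 2498.3867 ≈ -0.1265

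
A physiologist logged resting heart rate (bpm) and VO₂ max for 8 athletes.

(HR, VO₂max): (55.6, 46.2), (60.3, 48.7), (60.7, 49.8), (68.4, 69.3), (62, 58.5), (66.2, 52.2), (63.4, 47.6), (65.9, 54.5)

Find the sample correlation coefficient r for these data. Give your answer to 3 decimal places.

0.704

n = 8, Σx = 502.5, Σy = 426.8, Σx² = 31679.31, Σy² = 23171.76, Σxy = 26960.34
nΣxy − ΣxΣy = 215682.72 − 214467 = 1215.72
nΣx² − (Σx)² = 253434.48 − 252506.25 = 928.23; nΣy² − (Σy)² = 185374.08 − 182158.24 = 3215.84
r = 1215.72 / √(928.23 × 3215.84) = 1215.72 / 1727.7266 ≈ 0.704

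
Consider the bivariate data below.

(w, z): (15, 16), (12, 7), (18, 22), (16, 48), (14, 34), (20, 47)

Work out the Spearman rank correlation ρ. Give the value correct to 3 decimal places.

0.600

Rank w: 3, 1, 5, 4, 2, 6
Rank z: 2, 1, 3, 6, 4, 5
d = rank(w) − rank(z): 1, 0, 2, -2, -2, 1; Σd² = 14
ρ = 1 − 6Σd² / [n(n²−1)] = 1 − 6×14 / (6×35) = 1 − 84/210 ≈ 0.600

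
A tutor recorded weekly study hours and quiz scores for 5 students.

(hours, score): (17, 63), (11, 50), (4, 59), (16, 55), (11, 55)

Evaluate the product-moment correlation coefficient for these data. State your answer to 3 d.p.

n = 5, Σx = 59, Σy = 282, Σx² = 803, Σy² = 16000, Σxy = 3342
nΣxy − ΣxΣy = 16710 − 16638 = 72
nΣx² − (Σx)² = 4015 − 3481 = 534; nΣy² − (Σy)² = 80000 − 79524 = 476
r = 72 / √(534 × 476) = 72 / 504.1666 ≈ 0.143

0.143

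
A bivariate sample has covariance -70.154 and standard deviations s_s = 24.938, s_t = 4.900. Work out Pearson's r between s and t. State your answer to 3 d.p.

r = Cov(s,t) / (s_s · s_t) = -70.154 / (24.938 × 4.900)
  = -70.154 / 122.1962 ≈ -0.574

-0.574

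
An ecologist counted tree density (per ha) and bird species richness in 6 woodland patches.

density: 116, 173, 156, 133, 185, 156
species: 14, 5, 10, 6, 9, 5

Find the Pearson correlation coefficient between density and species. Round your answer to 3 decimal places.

-0.475

n = 6, Σx = 919, Σy = 49, Σx² = 143971, Σy² = 463, Σxy = 7292
nΣxy − ΣxΣy = 43752 − 45031 = -1279
nΣx² − (Σx)² = 863826 − 844561 = 19265; nΣy² − (Σy)² = 2778 − 2401 = 377
r = -1279 / √(19265 × 377) = -1279 / 2694.9777 ≈ -0.475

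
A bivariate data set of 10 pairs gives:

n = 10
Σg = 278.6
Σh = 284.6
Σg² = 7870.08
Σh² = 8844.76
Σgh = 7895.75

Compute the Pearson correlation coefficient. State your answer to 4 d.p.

r = (nΣgh − ΣgΣh) / √[(nΣg² − (Σg)²)(nΣh² − (Σh)²)]
Numerator: 10×7895.75 − 278.6×284.6 = -332.06
Denominator: √[(78700.8 − 77617.96)(88447.6 − 80997.16)] = √[1082.84 × 7450.44] = 2840.3582
r = -332.06 / 2840.3582 ≈ -0.1169

-0.1169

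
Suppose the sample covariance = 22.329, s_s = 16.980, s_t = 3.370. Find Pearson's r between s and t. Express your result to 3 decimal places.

0.390

r = Cov(s,t) / (s_s · s_t) = 22.329 / (16.980 × 3.370)
  = 22.329 / 57.2226 ≈ 0.390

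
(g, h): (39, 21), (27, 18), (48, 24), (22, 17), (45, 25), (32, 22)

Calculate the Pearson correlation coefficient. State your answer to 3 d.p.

n = 6, Σg = 213, Σh = 127, Σg² = 8087, Σh² = 2739, Σgh = 4660
nΣgh − ΣgΣh = 27960 − 27051 = 909
nΣg² − (Σg)² = 48522 − 45369 = 3153; nΣh² − (Σh)² = 16434 − 16129 = 305
r = 909 / √(3153 × 305) = 909 / 980.6452 ≈ 0.927

0.927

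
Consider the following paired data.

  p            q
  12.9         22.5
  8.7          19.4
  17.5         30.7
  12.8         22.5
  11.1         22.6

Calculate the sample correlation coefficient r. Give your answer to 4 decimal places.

n = 5, Σp = 63, Σq = 117.7, Σp² = 835.4, Σq² = 2842.11, Σpq = 1535.14
nΣpq − ΣpΣq = 7675.7 − 7415.1 = 260.6
nΣp² − (Σp)² = 4177 − 3969 = 208; nΣq² − (Σq)² = 14210.55 − 13853.29 = 357.26
r = 260.6 / √(208 × 357.26) = 260.6 / 272.5988 ≈ 0.9560

0.9560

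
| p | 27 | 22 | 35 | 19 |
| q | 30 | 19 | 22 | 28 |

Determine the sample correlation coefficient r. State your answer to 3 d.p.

n = 4, Σp = 103, Σq = 99, Σp² = 2799, Σq² = 2529, Σpq = 2530
nΣpq − ΣpΣq = 10120 − 10197 = -77
nΣp² − (Σp)² = 11196 − 10609 = 587; nΣq² − (Σq)² = 10116 − 9801 = 315
r = -77 / √(587 × 315) = -77 / 430.0058 ≈ -0.179

-0.179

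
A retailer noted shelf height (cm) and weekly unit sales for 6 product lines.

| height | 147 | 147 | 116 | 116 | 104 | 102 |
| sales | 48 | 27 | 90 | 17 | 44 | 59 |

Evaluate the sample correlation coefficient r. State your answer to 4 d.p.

n = 6, Σx = 732, Σy = 285, Σx² = 91350, Σy² = 16839, Σxy = 34031
nΣxy − ΣxΣy = 204186 − 208620 = -4434
nΣx² − (Σx)² = 548100 − 535824 = 12276; nΣy² − (Σy)² = 101034 − 81225 = 19809
r = -4434 / √(12276 × 19809) = -4434 / 15594.0785 ≈ -0.2843

-0.2843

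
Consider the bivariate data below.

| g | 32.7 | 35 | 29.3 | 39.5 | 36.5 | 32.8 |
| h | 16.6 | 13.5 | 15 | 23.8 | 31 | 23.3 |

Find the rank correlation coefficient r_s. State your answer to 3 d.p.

Rank g: 2, 4, 1, 6, 5, 3
Rank h: 3, 1, 2, 5, 6, 4
d = rank(g) − rank(h): -1, 3, -1, 1, -1, -1; Σd² = 14
ρ = 1 − 6Σd² / [n(n²−1)] = 1 − 6×14 / (6×35) = 1 − 84/210 ≈ 0.600

0.600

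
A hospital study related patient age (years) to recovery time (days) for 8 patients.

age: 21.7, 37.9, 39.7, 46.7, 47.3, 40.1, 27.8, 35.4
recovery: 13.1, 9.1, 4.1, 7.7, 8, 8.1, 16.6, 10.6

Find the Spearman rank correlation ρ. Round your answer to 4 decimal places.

Rank age: 1, 4, 5, 7, 8, 6, 2, 3
Rank recovery: 7, 5, 1, 2, 3, 4, 8, 6
d = rank(age) − rank(recovery): -6, -1, 4, 5, 5, 2, -6, -3; Σd² = 152
ρ = 1 − 6Σd² / [n(n²−1)] = 1 − 6×152 / (8×63) = 1 − 912/504 ≈ -0.8095

-0.8095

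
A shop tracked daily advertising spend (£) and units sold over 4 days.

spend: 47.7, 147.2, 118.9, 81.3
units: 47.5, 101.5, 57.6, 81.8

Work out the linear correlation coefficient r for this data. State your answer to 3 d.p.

0.700

n = 4, Σx = 395.1, Σy = 288.4, Σx² = 44690.03, Σy² = 22567.5, Σxy = 30705.53
nΣxy − ΣxΣy = 122822.12 − 113946.84 = 8875.28
nΣx² − (Σx)² = 178760.12 − 156104.01 = 22656.11; nΣy² − (Σy)² = 90270 − 83174.56 = 7095.44
r = 8875.28 / √(22656.11 × 7095.44) = 8875.28 / 12678.9222 ≈ 0.700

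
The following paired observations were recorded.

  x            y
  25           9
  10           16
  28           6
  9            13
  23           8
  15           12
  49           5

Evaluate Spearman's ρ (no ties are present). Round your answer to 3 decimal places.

Rank x: 5, 2, 6, 1, 4, 3, 7
Rank y: 4, 7, 2, 6, 3, 5, 1
d = rank(x) − rank(y): 1, -5, 4, -5, 1, -2, 6; Σd² = 108
ρ = 1 − 6Σd² / [n(n²−1)] = 1 − 6×108 / (7×48) = 1 − 648/336 ≈ -0.929

-0.929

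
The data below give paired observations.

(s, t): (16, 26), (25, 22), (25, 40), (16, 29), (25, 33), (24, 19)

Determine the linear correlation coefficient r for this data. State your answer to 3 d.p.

0.122

n = 6, Σs = 131, Σt = 169, Σs² = 2963, Σt² = 5051, Σst = 3711
nΣst − ΣsΣt = 22266 − 22139 = 127
nΣs² − (Σs)² = 17778 − 17161 = 617; nΣt² − (Σt)² = 30306 − 28561 = 1745
r = 127 / √(617 × 1745) = 127 / 1037.6247 ≈ 0.122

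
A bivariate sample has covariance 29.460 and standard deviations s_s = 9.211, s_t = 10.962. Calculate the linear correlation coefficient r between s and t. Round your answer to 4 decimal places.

0.2918

r = Cov(s,t) / (s_s · s_t) = 29.460 / (9.211 × 10.962)
  = 29.460 / 100.9710 ≈ 0.2918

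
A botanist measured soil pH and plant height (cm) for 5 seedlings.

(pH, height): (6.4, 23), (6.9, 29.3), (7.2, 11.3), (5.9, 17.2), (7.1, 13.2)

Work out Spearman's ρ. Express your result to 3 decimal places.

Rank pH: 2, 3, 5, 1, 4
Rank height: 4, 5, 1, 3, 2
d = rank(pH) − rank(height): -2, -2, 4, -2, 2; Σd² = 32
ρ = 1 − 6Σd² / [n(n²−1)] = 1 − 6×32 / (5×24) = 1 − 192/120 ≈ -0.600

-0.600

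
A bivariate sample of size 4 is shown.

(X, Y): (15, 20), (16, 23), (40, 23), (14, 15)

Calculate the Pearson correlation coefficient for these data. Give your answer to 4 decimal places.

0.5410

n = 4, ΣX = 85, ΣY = 81, ΣX² = 2277, ΣY² = 1683, ΣXY = 1798
nΣXY − ΣXΣY = 7192 − 6885 = 307
nΣX² − (ΣX)² = 9108 − 7225 = 1883; nΣY² − (ΣY)² = 6732 − 6561 = 171
r = 307 / √(1883 × 171) = 307 / 567.4443 ≈ 0.5410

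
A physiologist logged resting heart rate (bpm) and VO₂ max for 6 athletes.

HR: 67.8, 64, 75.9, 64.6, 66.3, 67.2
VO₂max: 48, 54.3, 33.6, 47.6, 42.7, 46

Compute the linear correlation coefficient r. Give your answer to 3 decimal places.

n = 6, Σx = 405.8, Σy = 272.2, Σx² = 27538.34, Σy² = 12586.5, Σxy = 18277.01
nΣxy − ΣxΣy = 109662.06 − 110458.76 = -796.7
nΣx² − (Σx)² = 165230.04 − 164673.64 = 556.4; nΣy² − (Σy)² = 75519 − 74092.84 = 1426.16
r = -796.7 / √(556.4 × 1426.16) = -796.7 / 890.7948 ≈ -0.894

-0.894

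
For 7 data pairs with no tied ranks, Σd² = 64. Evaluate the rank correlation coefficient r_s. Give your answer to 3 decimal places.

ρ = 1 − 6Σd² / [n(n²−1)] = 1 − 6×64 / (7×48)
  = 1 − 384/336 = 1 − 1.1429 ≈ -0.143

-0.143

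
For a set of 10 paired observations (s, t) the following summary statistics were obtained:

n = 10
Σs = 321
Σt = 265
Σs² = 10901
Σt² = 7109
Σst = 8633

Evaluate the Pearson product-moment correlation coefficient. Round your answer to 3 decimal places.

r = (nΣst − ΣsΣt) / √[(nΣs² − (Σs)²)(nΣt² − (Σt)²)]
Numerator: 10×8633 − 321×265 = 1265
Denominator: √[(109010 − 103041)(71090 − 70225)] = √[5969 × 865] = 2272.2643
r = 1265 / 2272.2643 ≈ 0.557

0.557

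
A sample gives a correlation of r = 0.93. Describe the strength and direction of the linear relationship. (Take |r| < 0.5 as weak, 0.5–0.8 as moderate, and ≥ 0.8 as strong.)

strong positive

r = 0.93 > 0 so the relationship is positive.
|r| = 0.93, which falls in the strong range.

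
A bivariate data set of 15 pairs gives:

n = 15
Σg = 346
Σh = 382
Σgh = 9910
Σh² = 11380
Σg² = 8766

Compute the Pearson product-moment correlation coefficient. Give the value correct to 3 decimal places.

0.965

r = (nΣgh − ΣgΣh) / √[(nΣg² − (Σg)²)(nΣh² − (Σh)²)]
Numerator: 15×9910 − 346×382 = 16478
Denominator: √[(131490 − 119716)(170700 − 145924)] = √[11774 × 24776] = 17079.5967
r = 16478 / 17079.5967 ≈ 0.965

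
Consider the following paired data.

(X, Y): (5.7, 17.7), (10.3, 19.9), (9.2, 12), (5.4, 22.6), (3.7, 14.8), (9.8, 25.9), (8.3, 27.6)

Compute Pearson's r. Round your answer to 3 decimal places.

0.278

n = 7, ΣX = 52.4, ΣY = 140.5, ΣX² = 431, ΣY² = 3015.67, ΣXY = 1075.96
nΣXY − ΣXΣY = 7531.72 − 7362.2 = 169.52
nΣX² − (ΣX)² = 3017 − 2745.76 = 271.24; nΣY² − (ΣY)² = 21109.69 − 19740.25 = 1369.44
r = 169.52 / √(271.24 × 1369.44) = 169.52 / 609.4644 ≈ 0.278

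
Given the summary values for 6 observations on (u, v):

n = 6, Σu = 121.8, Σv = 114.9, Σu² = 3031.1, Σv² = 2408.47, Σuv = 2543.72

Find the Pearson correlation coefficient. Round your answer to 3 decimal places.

0.620

r = (nΣuv − ΣuΣv) / √[(nΣu² − (Σu)²)(nΣv² − (Σv)²)]
Numerator: 6×2543.72 − 121.8×114.9 = 1267.5
Denominator: √[(18186.6 − 14835.24)(14450.82 − 13202.01)] = √[3351.36 × 1248.81] = 2045.7790
r = 1267.5 / 2045.7790 ≈ 0.620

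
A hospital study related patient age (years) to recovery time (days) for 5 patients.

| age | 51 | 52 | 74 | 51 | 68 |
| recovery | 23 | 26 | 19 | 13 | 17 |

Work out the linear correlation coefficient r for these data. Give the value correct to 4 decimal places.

n = 5, Σx = 296, Σy = 98, Σx² = 18006, Σy² = 2024, Σxy = 5750
nΣxy − ΣxΣy = 28750 − 29008 = -258
nΣx² − (Σx)² = 90030 − 87616 = 2414; nΣy² − (Σy)² = 10120 − 9604 = 516
r = -258 / √(2414 × 516) = -258 / 1116.0753 ≈ -0.2312

-0.2312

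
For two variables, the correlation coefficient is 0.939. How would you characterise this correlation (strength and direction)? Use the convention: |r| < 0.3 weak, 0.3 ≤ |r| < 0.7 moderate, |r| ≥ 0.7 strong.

r = 0.939 > 0 so the relationship is positive.
|r| = 0.939, which falls in the strong range.

strong positive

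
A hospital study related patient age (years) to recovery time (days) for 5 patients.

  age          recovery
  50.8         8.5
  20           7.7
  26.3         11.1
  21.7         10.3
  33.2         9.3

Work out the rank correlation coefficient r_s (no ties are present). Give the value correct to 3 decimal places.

0.100

Rank age: 5, 1, 3, 2, 4
Rank recovery: 2, 1, 5, 4, 3
d = rank(age) − rank(recovery): 3, 0, -2, -2, 1; Σd² = 18
ρ = 1 − 6Σd² / [n(n²−1)] = 1 − 6×18 / (5×24) = 1 − 108/120 ≈ 0.100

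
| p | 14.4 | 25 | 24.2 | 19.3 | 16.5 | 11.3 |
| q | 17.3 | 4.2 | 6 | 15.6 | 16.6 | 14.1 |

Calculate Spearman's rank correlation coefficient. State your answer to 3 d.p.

Rank p: 2, 6, 5, 4, 3, 1
Rank q: 6, 1, 2, 4, 5, 3
d = rank(p) − rank(q): -4, 5, 3, 0, -2, -2; Σd² = 58
ρ = 1 − 6Σd² / [n(n²−1)] = 1 − 6×58 / (6×35) = 1 − 348/210 ≈ -0.657

-0.657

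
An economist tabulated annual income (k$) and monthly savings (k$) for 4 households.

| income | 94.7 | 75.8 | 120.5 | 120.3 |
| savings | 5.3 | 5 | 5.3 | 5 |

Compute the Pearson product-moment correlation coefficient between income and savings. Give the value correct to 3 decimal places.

n = 4, Σx = 411.3, Σy = 20.6, Σx² = 43706.07, Σy² = 106.18, Σxy = 2121.06
nΣxy − ΣxΣy = 8484.24 − 8472.78 = 11.46
nΣx² − (Σx)² = 174824.28 − 169167.69 = 5656.59; nΣy² − (Σy)² = 424.72 − 424.36 = 0.36
r = 11.46 / √(5656.59 × 0.36) = 11.46 / 45.1262 ≈ 0.254

0.254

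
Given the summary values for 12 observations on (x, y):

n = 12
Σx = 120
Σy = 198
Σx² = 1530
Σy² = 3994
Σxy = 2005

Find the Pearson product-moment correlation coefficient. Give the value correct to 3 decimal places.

r = (nΣxy − ΣxΣy) / √[(nΣx² − (Σx)²)(nΣy² − (Σy)²)]
Numerator: 12×2005 − 120×198 = 300
Denominator: √[(18360 − 14400)(47928 − 39204)] = √[3960 × 8724] = 5877.6730
r = 300 / 5877.6730 ≈ 0.051

0.051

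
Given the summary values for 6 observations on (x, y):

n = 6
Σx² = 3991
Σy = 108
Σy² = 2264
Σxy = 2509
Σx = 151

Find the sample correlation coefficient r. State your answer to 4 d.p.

-0.8458

r = (nΣxy − ΣxΣy) / √[(nΣx² − (Σx)²)(nΣy² − (Σy)²)]
Numerator: 6×2509 − 151×108 = -1254
Denominator: √[(23946 − 22801)(13584 − 11664)] = √[1145 × 1920] = 1482.7002
r = -1254 / 1482.7002 ≈ -0.8458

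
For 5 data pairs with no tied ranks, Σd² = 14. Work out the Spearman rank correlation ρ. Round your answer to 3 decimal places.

0.300

ρ = 1 − 6Σd² / [n(n²−1)] = 1 − 6×14 / (5×24)
  = 1 − 84/120 = 1 − 0.7000 ≈ 0.300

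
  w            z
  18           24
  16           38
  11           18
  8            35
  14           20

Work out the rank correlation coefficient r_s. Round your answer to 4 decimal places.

Rank w: 5, 4, 2, 1, 3
Rank z: 3, 5, 1, 4, 2
d = rank(w) − rank(z): 2, -1, 1, -3, 1; Σd² = 16
ρ = 1 − 6Σd² / [n(n²−1)] = 1 − 6×16 / (5×24) = 1 − 96/120 ≈ 0.2000

0.2000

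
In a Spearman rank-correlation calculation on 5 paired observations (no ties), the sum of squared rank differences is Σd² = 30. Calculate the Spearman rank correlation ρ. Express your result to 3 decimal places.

-0.500

ρ = 1 − 6Σd² / [n(n²−1)] = 1 − 6×30 / (5×24)
  = 1 − 180/120 = 1 − 1.5000 ≈ -0.500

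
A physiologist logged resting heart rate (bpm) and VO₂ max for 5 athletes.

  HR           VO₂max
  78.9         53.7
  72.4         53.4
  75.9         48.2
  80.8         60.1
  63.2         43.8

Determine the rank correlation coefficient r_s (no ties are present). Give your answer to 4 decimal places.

Rank HR: 4, 2, 3, 5, 1
Rank VO₂max: 4, 3, 2, 5, 1
d = rank(HR) − rank(VO₂max): 0, -1, 1, 0, 0; Σd² = 2
ρ = 1 − 6Σd² / [n(n²−1)] = 1 − 6×2 / (5×24) = 1 − 12/120 ≈ 0.9000

0.9000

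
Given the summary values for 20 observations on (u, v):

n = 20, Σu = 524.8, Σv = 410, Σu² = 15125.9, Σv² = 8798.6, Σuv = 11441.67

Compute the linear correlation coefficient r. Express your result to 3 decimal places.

r = (nΣuv − ΣuΣv) / √[(nΣu² − (Σu)²)(nΣv² − (Σv)²)]
Numerator: 20×11441.67 − 524.8×410 = 13665.4
Denominator: √[(302518 − 275415.04)(175972 − 168100)] = √[27102.96 × 7872] = 14606.6595
r = 13665.4 / 14606.6595 ≈ 0.936

0.936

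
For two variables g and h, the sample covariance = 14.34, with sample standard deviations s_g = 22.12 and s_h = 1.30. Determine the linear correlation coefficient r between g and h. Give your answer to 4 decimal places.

r = Cov(g,h) / (s_g · s_h) = 14.34 / (22.12 × 1.30)
  = 14.34 / 28.7560 ≈ 0.4987

0.4987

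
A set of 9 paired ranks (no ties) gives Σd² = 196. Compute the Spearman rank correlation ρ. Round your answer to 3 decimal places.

-0.633

ρ = 1 − 6Σd² / [n(n²−1)] = 1 − 6×196 / (9×80)
  = 1 − 1176/720 = 1 − 1.6333 ≈ -0.633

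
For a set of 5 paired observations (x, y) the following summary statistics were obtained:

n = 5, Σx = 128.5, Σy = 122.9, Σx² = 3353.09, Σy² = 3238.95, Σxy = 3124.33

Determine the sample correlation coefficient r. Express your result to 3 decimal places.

r = (nΣxy − ΣxΣy) / √[(nΣx² − (Σx)²)(nΣy² − (Σy)²)]
Numerator: 5×3124.33 − 128.5×122.9 = -171
Denominator: √[(16765.45 − 16512.25)(16194.75 − 15104.41)] = √[253.2 × 1090.34] = 525.4275
r = -171 / 525.4275 ≈ -0.325

-0.325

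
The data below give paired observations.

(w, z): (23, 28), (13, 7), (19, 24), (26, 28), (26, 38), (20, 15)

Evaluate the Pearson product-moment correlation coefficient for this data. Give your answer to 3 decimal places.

n = 6, Σw = 127, Σz = 140, Σw² = 2811, Σz² = 3862, Σwz = 3207
nΣwz − ΣwΣz = 19242 − 17780 = 1462
nΣw² − (Σw)² = 16866 − 16129 = 737; nΣz² − (Σz)² = 23172 − 19600 = 3572
r = 1462 / √(737 × 3572) = 1462 / 1622.5178 ≈ 0.901

0.901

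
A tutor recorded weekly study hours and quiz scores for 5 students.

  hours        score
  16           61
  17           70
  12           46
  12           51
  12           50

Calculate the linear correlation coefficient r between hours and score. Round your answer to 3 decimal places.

n = 5, Σx = 69, Σy = 278, Σx² = 977, Σy² = 15838, Σxy = 3930
nΣxy − ΣxΣy = 19650 − 19182 = 468
nΣx² − (Σx)² = 4885 − 4761 = 124; nΣy² − (Σy)² = 79190 − 77284 = 1906
r = 468 / √(124 × 1906) = 468 / 486.1522 ≈ 0.963

0.963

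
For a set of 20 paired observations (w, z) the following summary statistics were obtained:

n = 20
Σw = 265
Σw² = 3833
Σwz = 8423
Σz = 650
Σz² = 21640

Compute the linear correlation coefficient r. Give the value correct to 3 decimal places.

-0.466

r = (nΣwz − ΣwΣz) / √[(nΣw² − (Σw)²)(nΣz² − (Σz)²)]
Numerator: 20×8423 − 265×650 = -3790
Denominator: √[(76660 − 70225)(432800 − 422500)] = √[6435 × 10300] = 8141.2837
r = -3790 / 8141.2837 ≈ -0.466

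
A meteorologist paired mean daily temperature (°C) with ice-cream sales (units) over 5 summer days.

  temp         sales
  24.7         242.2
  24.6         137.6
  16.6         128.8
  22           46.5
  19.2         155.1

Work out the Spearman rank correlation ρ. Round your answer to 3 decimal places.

Rank temp: 5, 4, 1, 3, 2
Rank sales: 5, 3, 2, 1, 4
d = rank(temp) − rank(sales): 0, 1, -1, 2, -2; Σd² = 10
ρ = 1 − 6Σd² / [n(n²−1)] = 1 − 6×10 / (5×24) = 1 − 60/120 ≈ 0.500

0.500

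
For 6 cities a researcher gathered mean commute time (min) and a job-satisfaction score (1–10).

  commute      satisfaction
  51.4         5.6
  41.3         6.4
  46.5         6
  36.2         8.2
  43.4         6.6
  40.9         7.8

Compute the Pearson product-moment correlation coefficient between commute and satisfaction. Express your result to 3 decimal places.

n = 6, Σx = 259.7, Σy = 40.6, Σx² = 11376.71, Σy² = 279.96, Σxy = 1733.46
nΣxy − ΣxΣy = 10400.76 − 10543.82 = -143.06
nΣx² − (Σx)² = 68260.26 − 67444.09 = 816.17; nΣy² − (Σy)² = 1679.76 − 1648.36 = 31.4
r = -143.06 / √(816.17 × 31.4) = -143.06 / 160.0867 ≈ -0.894

-0.894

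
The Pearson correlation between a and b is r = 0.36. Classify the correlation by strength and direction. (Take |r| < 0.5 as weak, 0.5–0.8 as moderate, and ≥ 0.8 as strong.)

r = 0.36 > 0 so the relationship is positive.
|r| = 0.36, which falls in the weak range.

weak positive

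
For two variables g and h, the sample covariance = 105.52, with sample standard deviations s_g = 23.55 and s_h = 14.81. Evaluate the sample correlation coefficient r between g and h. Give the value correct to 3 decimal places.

r = Cov(g,h) / (s_g · s_h) = 105.52 / (23.55 × 14.81)
  = 105.52 / 348.7755 ≈ 0.303

0.303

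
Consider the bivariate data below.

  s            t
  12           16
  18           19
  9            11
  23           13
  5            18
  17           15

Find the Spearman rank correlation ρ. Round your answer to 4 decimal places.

Rank s: 3, 5, 2, 6, 1, 4
Rank t: 4, 6, 1, 2, 5, 3
d = rank(s) − rank(t): -1, -1, 1, 4, -4, 1; Σd² = 36
ρ = 1 − 6Σd² / [n(n²−1)] = 1 − 6×36 / (6×35) = 1 − 216/210 ≈ -0.0286

-0.0286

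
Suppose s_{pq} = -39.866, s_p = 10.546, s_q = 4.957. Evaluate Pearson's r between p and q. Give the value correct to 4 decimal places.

-0.7626

r = Cov(p,q) / (s_p · s_q) = -39.866 / (10.546 × 4.957)
  = -39.866 / 52.2765 ≈ -0.7626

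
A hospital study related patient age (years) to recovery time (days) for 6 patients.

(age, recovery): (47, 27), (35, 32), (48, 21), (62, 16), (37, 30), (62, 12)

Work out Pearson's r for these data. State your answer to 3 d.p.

-0.964

n = 6, Σx = 291, Σy = 138, Σx² = 14795, Σy² = 3494, Σxy = 6243
nΣxy − ΣxΣy = 37458 − 40158 = -2700
nΣx² − (Σx)² = 88770 − 84681 = 4089; nΣy² − (Σy)² = 20964 − 19044 = 1920
r = -2700 / √(4089 × 1920) = -2700 / 2801.9422 ≈ -0.964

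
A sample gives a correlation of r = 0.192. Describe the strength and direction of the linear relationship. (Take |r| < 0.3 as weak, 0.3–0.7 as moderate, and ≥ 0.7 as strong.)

r = 0.192 > 0 so the relationship is positive.
|r| = 0.192, which falls in the weak range.

weak positive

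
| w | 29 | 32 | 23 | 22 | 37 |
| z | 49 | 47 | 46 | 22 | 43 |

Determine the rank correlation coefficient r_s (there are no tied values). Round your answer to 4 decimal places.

Rank w: 3, 4, 2, 1, 5
Rank z: 5, 4, 3, 1, 2
d = rank(w) − rank(z): -2, 0, -1, 0, 3; Σd² = 14
ρ = 1 − 6Σd² / [n(n²−1)] = 1 − 6×14 / (5×24) = 1 − 84/120 ≈ 0.3000

0.3000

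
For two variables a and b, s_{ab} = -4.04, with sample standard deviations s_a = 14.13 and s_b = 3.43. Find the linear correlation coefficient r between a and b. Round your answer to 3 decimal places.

r = Cov(a,b) / (s_a · s_b) = -4.04 / (14.13 × 3.43)
  = -4.04 / 48.4659 ≈ -0.083

-0.083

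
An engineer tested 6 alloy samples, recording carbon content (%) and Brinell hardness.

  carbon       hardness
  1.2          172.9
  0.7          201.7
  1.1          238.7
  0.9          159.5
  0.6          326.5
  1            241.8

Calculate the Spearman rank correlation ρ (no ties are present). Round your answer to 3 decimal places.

Rank carbon: 6, 2, 5, 3, 1, 4
Rank hardness: 2, 3, 4, 1, 6, 5
d = rank(carbon) − rank(hardness): 4, -1, 1, 2, -5, -1; Σd² = 48
ρ = 1 − 6Σd² / [n(n²−1)] = 1 − 6×48 / (6×35) = 1 − 288/210 ≈ -0.371

-0.371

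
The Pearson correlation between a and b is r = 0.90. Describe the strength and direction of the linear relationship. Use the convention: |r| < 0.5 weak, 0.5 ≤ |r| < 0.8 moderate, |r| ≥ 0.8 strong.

r = 0.90 > 0 so the relationship is positive.
|r| = 0.90, which falls in the strong range.

strong positive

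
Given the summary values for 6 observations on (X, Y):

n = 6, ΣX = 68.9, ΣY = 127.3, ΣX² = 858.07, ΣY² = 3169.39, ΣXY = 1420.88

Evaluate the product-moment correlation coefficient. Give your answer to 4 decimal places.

-0.2313

r = (nΣXY − ΣXΣY) / √[(nΣX² − (ΣX)²)(nΣY² − (ΣY)²)]
Numerator: 6×1420.88 − 68.9×127.3 = -245.69
Denominator: √[(5148.42 − 4747.21)(19016.34 − 16205.29)] = √[401.21 × 2811.05] = 1061.9893
r = -245.69 / 1061.9893 ≈ -0.2313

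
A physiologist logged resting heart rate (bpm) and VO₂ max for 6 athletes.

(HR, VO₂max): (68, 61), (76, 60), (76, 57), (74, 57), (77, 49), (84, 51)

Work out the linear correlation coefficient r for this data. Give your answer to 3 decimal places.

-0.716

n = 6, Σx = 455, Σy = 335, Σx² = 34637, Σy² = 18821, Σxy = 25315
nΣxy − ΣxΣy = 151890 − 152425 = -535
nΣx² − (Σx)² = 207822 − 207025 = 797; nΣy² − (Σy)² = 112926 − 112225 = 701
r = -535 / √(797 × 701) = -535 / 747.4604 ≈ -0.716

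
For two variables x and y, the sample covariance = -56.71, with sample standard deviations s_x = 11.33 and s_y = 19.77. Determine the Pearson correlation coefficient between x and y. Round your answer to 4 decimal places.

-0.2532

r = Cov(x,y) / (s_x · s_y) = -56.71 / (11.33 × 19.77)
  = -56.71 / 223.9941 ≈ -0.2532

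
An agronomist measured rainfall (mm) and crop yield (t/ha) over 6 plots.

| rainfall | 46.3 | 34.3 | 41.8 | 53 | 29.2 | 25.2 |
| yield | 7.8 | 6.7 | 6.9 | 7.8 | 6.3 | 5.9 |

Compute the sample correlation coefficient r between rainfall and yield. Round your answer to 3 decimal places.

n = 6, Σx = 229.8, Σy = 41.4, Σx² = 9364.1, Σy² = 288.68, Σxy = 1625.41
nΣxy − ΣxΣy = 9752.46 − 9513.72 = 238.74
nΣx² − (Σx)² = 56184.6 − 52808.04 = 3376.56; nΣy² − (Σy)² = 1732.08 − 1713.96 = 18.12
r = 238.74 / √(3376.56 × 18.12) = 238.74 / 247.3525 ≈ 0.965

0.965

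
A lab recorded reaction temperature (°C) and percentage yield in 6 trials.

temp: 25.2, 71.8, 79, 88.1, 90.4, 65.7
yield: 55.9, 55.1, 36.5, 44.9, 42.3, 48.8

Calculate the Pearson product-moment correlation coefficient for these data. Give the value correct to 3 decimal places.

n = 6, Σx = 420.2, Σy = 283.5, Σx² = 32281.54, Σy² = 13679.81, Σxy = 19234.13
nΣxy − ΣxΣy = 115404.78 − 119126.7 = -3721.92
nΣx² − (Σx)² = 193689.24 − 176568.04 = 17121.2; nΣy² − (Σy)² = 82078.86 − 80372.25 = 1706.61
r = -3721.92 / √(17121.2 × 1706.61) = -3721.92 / 5405.4797 ≈ -0.689

-0.689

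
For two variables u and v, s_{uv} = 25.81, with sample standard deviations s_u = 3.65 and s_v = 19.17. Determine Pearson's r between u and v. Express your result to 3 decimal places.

0.369

r = Cov(u,v) / (s_u · s_v) = 25.81 / (3.65 × 19.17)
  = 25.81 / 69.9705 ≈ 0.369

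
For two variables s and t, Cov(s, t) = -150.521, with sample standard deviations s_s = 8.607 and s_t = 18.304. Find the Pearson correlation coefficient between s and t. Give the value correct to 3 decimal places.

r = Cov(s,t) / (s_s · s_t) = -150.521 / (8.607 × 18.304)
  = -150.521 / 157.5425 ≈ -0.955

-0.955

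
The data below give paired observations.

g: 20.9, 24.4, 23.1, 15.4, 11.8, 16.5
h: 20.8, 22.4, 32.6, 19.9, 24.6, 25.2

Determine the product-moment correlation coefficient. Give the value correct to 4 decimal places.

n = 6, Σg = 112.1, Σh = 145.5, Σg² = 2214.43, Σh² = 3633.37, Σgh = 2746.88
nΣgh − ΣgΣh = 16481.28 − 16310.55 = 170.73
nΣg² − (Σg)² = 13286.58 − 12566.41 = 720.17; nΣh² − (Σh)² = 21800.22 − 21170.25 = 629.97
r = 170.73 / √(720.17 × 629.97) = 170.73 / 673.5618 ≈ 0.2535

0.2535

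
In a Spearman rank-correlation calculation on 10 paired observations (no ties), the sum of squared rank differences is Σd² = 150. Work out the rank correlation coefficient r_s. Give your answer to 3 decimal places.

0.091

ρ = 1 − 6Σd² / [n(n²−1)] = 1 − 6×150 / (10×99)
  = 1 − 900/990 = 1 − 0.9091 ≈ 0.091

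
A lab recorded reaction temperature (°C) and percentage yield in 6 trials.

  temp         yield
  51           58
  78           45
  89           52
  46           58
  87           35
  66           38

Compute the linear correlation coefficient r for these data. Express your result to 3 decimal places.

-0.618

n = 6, Σx = 417, Σy = 286, Σx² = 30647, Σy² = 14126, Σxy = 19317
nΣxy − ΣxΣy = 115902 − 119262 = -3360
nΣx² − (Σx)² = 183882 − 173889 = 9993; nΣy² − (Σy)² = 84756 − 81796 = 2960
r = -3360 / √(9993 × 2960) = -3360 / 5438.6837 ≈ -0.618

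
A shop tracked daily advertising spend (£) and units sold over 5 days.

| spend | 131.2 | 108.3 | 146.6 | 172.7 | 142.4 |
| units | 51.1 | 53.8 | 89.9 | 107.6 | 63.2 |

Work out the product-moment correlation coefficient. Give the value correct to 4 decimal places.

0.8743

n = 5, Σx = 701.2, Σy = 365.6, Σx² = 100536.94, Σy² = 29159.66, Σxy = 53292.4
nΣxy − ΣxΣy = 266462 − 256358.72 = 10103.28
nΣx² − (Σx)² = 502684.7 − 491681.44 = 11003.26; nΣy² − (Σy)² = 145798.3 − 133663.36 = 12134.94
r = 10103.28 / √(11003.26 × 12134.94) = 10103.28 / 11555.2542 ≈ 0.8743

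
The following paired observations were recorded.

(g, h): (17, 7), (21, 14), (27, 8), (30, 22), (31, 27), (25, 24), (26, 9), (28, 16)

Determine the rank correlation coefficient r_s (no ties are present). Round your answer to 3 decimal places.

0.619

Rank g: 1, 2, 5, 7, 8, 3, 4, 6
Rank h: 1, 4, 2, 6, 8, 7, 3, 5
d = rank(g) − rank(h): 0, -2, 3, 1, 0, -4, 1, 1; Σd² = 32
ρ = 1 − 6Σd² / [n(n²−1)] = 1 − 6×32 / (8×63) = 1 − 192/504 ≈ 0.619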